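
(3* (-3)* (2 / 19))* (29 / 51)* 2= -348 / 323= -1.08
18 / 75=6 / 25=0.24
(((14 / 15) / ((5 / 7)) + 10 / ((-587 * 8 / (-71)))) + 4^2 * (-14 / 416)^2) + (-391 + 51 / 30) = -46167967451 / 119043600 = -387.82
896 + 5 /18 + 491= 1387.28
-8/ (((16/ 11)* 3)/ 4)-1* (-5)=-7/ 3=-2.33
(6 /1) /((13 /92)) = 552 /13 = 42.46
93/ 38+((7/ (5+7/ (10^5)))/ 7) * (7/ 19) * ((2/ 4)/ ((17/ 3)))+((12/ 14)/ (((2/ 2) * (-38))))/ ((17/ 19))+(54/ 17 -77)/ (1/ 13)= -721478033953/ 753677218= -957.28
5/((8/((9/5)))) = 9/8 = 1.12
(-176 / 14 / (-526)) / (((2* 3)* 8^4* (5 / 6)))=11 / 9425920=0.00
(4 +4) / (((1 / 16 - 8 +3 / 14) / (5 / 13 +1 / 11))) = -60928 / 123695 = -0.49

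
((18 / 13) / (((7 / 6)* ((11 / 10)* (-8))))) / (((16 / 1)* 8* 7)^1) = -135 / 896896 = -0.00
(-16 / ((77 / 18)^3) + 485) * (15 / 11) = 3319877895 / 5021863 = 661.08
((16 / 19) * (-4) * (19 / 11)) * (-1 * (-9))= -52.36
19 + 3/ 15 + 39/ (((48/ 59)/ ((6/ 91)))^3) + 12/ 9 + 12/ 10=9684629959/ 445186560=21.75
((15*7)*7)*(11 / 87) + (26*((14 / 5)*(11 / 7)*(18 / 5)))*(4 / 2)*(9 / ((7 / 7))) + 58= 5483937 / 725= 7564.05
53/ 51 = 1.04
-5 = -5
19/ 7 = 2.71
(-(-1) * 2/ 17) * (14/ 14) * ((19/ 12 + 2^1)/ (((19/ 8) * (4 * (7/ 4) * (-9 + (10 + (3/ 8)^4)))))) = 704512/ 28332591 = 0.02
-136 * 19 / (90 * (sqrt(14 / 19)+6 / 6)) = -24548 / 225+1292 * sqrt(266) / 225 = -15.45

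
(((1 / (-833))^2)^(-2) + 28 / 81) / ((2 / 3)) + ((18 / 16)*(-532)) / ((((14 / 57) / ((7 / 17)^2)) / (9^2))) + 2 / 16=45084041249445805 / 62424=722222883016.88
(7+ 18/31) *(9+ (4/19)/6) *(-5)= -605125/1767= -342.46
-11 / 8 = -1.38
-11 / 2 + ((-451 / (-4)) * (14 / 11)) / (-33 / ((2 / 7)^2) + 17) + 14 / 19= -302181 / 58862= -5.13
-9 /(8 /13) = -14.62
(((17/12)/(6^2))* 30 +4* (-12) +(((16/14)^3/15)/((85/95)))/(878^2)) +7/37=-697981799568749/14968431931320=-46.63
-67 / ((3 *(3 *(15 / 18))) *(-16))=67 / 120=0.56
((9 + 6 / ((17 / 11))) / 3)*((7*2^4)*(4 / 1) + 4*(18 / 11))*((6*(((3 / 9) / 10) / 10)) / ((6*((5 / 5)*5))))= 730 / 561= 1.30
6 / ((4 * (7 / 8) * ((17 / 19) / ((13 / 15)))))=988 / 595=1.66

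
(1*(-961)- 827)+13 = -1775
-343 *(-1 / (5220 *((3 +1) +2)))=0.01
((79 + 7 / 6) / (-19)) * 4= -962 / 57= -16.88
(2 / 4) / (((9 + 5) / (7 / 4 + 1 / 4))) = 1 / 14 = 0.07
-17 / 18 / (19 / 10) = -85 / 171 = -0.50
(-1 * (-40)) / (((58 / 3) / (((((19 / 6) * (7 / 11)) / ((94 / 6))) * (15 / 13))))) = 59850 / 194909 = 0.31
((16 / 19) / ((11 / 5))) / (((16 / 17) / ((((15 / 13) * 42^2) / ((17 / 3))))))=396900 / 2717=146.08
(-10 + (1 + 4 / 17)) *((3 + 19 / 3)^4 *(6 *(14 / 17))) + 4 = -2564313620 / 7803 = -328631.76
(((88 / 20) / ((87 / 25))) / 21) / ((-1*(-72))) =55 / 65772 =0.00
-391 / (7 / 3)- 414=-4071 / 7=-581.57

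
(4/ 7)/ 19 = 4/ 133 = 0.03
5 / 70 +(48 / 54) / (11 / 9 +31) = 201 / 2030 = 0.10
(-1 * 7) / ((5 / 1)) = -7 / 5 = -1.40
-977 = -977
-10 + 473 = 463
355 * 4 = 1420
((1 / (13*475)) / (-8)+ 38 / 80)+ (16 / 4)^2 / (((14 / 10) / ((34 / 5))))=3379731 / 43225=78.19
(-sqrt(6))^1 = -sqrt(6) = -2.45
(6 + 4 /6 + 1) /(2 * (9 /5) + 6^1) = 115 /144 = 0.80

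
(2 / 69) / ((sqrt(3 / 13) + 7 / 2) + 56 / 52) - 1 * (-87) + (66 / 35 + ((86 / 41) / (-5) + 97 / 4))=125050407403 / 1109364060 - 104 * sqrt(39) / 966345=112.72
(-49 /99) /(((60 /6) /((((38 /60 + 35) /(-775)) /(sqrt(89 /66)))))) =52381*sqrt(5874) /2048557500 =0.00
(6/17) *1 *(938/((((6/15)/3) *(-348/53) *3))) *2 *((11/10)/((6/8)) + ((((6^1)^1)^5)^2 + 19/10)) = -45090234615517/2958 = -15243487023.50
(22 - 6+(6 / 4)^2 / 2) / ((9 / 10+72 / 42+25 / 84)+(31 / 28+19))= 14385 / 19336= 0.74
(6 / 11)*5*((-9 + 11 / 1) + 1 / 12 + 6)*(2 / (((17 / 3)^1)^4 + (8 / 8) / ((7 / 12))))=274995 / 6441809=0.04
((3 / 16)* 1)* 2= 3 / 8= 0.38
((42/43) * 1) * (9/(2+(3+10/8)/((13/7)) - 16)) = -936/1247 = -0.75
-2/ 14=-0.14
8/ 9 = 0.89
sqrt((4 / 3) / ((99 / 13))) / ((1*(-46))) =-sqrt(429) / 2277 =-0.01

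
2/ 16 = 1/ 8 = 0.12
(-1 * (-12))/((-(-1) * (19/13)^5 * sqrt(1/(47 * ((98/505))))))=31188612 * sqrt(47470)/1250429995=5.43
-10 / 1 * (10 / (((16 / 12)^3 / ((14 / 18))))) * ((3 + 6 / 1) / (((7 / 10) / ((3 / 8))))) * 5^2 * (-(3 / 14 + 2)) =7846875 / 896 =8757.67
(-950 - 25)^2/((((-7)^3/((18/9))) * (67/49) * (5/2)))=-760500/469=-1621.54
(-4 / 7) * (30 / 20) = -6 / 7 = -0.86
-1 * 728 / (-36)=182 / 9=20.22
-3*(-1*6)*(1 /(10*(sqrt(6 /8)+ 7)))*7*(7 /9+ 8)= 14.06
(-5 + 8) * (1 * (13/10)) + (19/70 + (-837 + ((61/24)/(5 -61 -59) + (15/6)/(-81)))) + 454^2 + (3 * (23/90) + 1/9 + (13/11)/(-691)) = 813948090434879/3964985640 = 205283.99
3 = 3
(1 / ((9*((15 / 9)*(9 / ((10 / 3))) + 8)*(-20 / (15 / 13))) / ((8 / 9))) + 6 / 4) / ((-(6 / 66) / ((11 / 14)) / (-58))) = 92346353 / 122850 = 751.70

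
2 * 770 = 1540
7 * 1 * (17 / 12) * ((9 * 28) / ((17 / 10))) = 1470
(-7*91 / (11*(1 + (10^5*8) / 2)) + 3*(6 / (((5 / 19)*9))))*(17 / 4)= 32.30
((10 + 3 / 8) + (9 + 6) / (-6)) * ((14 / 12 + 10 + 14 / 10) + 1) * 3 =25641 / 80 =320.51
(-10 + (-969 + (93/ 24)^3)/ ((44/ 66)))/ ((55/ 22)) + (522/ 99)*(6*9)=-7483841/ 28160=-265.76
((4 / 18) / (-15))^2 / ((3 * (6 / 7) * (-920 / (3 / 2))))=-7 / 50301000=-0.00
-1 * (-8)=8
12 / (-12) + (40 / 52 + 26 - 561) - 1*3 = -6997 / 13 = -538.23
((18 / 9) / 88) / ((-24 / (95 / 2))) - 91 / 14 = -6.54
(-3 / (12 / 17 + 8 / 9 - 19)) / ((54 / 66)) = 561 / 2663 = 0.21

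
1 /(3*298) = 0.00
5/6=0.83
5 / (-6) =-5 / 6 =-0.83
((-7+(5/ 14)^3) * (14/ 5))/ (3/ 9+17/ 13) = -744237/ 62720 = -11.87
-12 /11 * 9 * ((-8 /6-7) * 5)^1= 4500 /11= 409.09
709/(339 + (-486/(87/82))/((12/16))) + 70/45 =-24905/23643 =-1.05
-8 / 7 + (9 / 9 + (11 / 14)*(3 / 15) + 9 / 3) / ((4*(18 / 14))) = -281 / 840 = -0.33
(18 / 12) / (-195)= -1 / 130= -0.01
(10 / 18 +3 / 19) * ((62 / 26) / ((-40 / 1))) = -1891 / 44460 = -0.04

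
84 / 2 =42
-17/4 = -4.25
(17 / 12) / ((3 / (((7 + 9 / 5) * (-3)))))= -187 / 15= -12.47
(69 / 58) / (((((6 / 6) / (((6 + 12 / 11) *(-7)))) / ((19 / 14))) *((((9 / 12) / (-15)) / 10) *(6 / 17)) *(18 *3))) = 2414425 / 2871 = 840.97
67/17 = 3.94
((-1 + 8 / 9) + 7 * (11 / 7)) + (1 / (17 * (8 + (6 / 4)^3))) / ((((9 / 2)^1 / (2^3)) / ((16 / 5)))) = 760078 / 69615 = 10.92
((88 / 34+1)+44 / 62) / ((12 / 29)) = 21895 / 2108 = 10.39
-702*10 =-7020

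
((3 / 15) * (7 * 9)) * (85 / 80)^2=18207 / 1280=14.22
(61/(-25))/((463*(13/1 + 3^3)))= -61/463000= -0.00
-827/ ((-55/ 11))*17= 14059/ 5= 2811.80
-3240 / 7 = -462.86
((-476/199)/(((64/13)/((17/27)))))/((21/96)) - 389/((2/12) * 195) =-4668604/349245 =-13.37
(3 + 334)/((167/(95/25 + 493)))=837108/835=1002.52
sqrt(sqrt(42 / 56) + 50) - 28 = -28 + sqrt(2 *sqrt(3) + 200) / 2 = -20.87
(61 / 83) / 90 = 61 / 7470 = 0.01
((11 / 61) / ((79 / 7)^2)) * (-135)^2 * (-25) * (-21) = 5157219375 / 380701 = 13546.64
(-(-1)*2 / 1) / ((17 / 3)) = 6 / 17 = 0.35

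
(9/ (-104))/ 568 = -9/ 59072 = -0.00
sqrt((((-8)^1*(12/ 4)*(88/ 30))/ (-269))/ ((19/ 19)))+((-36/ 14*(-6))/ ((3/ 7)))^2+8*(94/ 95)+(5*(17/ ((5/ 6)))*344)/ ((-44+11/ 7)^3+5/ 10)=4*sqrt(29590)/ 1345+6488086224256/ 4977601285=1303.97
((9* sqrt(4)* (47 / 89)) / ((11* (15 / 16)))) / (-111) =-1504 / 181115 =-0.01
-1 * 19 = -19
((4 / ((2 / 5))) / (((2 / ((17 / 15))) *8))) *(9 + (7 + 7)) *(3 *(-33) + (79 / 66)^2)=-166176173 / 104544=-1589.53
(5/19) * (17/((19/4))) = 340/361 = 0.94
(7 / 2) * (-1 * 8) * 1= -28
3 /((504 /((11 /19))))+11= 35123 /3192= 11.00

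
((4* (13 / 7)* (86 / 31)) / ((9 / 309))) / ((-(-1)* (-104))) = -4429 / 651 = -6.80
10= 10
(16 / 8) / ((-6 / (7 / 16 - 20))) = 313 / 48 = 6.52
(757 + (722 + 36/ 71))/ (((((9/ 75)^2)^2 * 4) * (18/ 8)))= 13677734375/ 17253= 792774.26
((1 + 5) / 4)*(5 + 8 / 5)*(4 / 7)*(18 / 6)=594 / 35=16.97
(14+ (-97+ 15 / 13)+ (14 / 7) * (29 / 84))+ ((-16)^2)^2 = 35738345 / 546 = 65454.84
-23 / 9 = -2.56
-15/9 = -5/3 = -1.67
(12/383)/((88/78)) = 117/4213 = 0.03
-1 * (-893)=893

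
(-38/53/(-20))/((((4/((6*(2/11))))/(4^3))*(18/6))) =608/2915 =0.21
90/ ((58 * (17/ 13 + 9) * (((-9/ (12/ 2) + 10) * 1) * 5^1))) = 117/ 33031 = 0.00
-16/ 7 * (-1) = 16/ 7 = 2.29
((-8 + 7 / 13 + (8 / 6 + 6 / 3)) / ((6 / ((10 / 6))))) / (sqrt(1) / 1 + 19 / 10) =-4025 / 10179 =-0.40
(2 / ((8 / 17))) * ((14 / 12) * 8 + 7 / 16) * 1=7973 / 192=41.53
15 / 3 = 5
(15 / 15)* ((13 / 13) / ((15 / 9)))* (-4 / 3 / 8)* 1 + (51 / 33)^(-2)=921 / 2890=0.32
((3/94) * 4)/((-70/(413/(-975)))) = 59/76375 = 0.00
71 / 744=0.10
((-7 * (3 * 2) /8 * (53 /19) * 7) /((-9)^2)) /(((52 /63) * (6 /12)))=-18179 /5928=-3.07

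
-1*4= -4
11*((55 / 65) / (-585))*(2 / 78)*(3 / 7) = -121 / 692055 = -0.00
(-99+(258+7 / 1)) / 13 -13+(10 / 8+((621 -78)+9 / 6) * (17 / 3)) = 160499 / 52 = 3086.52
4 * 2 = 8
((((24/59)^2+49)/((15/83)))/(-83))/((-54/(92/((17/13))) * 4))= 1.07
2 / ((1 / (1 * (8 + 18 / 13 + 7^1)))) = 426 / 13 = 32.77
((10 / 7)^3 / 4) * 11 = 2750 / 343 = 8.02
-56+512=456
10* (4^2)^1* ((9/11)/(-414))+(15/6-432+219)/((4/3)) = -320179/2024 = -158.19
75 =75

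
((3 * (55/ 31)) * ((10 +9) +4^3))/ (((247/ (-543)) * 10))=-1487277/ 15314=-97.12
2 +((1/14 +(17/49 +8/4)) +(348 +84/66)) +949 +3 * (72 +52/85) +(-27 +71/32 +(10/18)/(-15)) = 59206348811/39584160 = 1495.71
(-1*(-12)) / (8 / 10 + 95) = 60 / 479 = 0.13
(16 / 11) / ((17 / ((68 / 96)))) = 2 / 33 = 0.06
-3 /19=-0.16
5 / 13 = 0.38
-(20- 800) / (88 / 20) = 1950 / 11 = 177.27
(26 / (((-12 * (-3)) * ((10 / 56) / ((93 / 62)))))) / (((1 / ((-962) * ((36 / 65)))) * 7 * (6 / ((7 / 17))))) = -13468 / 425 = -31.69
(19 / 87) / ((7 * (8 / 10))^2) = 475 / 68208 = 0.01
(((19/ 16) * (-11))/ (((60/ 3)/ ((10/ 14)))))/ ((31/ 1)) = -209/ 13888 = -0.02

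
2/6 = 0.33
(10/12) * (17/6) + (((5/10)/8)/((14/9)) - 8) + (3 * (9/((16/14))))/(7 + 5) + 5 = 1381/1008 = 1.37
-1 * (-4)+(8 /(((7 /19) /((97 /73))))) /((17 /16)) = 270652 /8687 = 31.16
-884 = -884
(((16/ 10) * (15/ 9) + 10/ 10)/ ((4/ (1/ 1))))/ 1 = 11/ 12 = 0.92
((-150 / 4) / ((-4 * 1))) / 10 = 0.94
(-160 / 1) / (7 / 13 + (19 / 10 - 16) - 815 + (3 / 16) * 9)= 166400 / 859949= 0.19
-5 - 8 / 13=-5.62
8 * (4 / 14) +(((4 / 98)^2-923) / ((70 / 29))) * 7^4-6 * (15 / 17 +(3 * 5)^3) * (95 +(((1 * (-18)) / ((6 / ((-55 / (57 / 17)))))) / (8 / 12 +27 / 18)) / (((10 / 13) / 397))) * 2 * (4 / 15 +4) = -46201736541713 / 22610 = -2043420457.40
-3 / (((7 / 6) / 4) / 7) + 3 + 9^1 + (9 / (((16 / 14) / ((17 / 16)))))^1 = -6609 / 128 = -51.63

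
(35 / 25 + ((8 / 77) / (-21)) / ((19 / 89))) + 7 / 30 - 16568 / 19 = -267409871 / 307230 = -870.39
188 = 188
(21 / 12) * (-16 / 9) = -28 / 9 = -3.11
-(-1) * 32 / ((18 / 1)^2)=8 / 81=0.10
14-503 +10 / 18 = -4396 / 9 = -488.44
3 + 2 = 5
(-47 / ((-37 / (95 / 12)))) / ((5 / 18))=2679 / 74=36.20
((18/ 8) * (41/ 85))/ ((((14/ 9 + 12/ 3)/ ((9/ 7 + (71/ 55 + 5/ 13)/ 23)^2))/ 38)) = 1543284483846219/ 112637437412500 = 13.70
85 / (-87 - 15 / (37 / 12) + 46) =-3145 / 1697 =-1.85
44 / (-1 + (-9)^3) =-22 / 365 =-0.06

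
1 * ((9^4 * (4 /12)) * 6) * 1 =13122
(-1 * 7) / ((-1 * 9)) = 7 / 9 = 0.78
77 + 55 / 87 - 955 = -76331 / 87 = -877.37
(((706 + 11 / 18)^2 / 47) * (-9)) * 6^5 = -34942959576 / 47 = -743467225.02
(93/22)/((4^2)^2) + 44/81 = 255341/456192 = 0.56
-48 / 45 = -16 / 15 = -1.07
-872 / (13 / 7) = -6104 / 13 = -469.54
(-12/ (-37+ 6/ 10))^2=0.11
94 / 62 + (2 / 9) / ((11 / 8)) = 5149 / 3069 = 1.68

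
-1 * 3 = -3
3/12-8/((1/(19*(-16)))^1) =9729/4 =2432.25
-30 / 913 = -0.03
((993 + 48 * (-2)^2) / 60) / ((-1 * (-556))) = 0.04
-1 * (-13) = 13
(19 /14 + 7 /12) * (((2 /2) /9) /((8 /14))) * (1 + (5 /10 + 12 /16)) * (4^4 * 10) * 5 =32600 /3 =10866.67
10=10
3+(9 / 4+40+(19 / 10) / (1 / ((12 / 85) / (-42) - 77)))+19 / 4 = -573023 / 5950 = -96.31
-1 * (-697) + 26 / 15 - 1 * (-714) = 21191 / 15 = 1412.73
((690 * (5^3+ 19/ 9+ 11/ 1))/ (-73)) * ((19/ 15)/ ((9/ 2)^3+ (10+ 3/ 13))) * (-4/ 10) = 225967456/ 34627185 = 6.53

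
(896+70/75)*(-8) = -107632/15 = -7175.47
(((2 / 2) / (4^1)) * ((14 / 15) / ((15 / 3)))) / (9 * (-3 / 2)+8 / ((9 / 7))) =-21 / 3275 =-0.01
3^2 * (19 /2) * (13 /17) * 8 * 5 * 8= 355680 /17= 20922.35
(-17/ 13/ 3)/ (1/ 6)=-34/ 13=-2.62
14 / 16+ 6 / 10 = 59 / 40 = 1.48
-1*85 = -85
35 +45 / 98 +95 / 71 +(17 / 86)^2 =947822861 / 25730684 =36.84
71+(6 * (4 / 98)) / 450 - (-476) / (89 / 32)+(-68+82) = 83779153 / 327075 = 256.15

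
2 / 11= 0.18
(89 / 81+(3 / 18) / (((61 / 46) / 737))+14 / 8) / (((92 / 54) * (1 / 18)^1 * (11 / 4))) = 5661033 / 15433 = 366.81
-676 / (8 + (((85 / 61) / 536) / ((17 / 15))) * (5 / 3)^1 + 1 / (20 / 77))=-110512480 / 1937863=-57.03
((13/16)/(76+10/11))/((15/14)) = 1001/101520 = 0.01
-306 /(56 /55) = -8415 /28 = -300.54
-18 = -18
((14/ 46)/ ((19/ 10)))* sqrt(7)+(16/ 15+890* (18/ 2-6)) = 2671.49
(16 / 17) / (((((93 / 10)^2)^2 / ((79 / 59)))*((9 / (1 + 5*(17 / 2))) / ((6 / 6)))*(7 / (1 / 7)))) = 183280000 / 11029353640641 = 0.00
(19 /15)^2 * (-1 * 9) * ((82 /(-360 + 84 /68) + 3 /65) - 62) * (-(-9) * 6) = 8430738786 /173875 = 48487.35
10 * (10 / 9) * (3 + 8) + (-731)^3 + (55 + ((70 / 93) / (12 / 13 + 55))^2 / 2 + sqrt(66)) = -1785610177641397406 / 4571247321 + sqrt(66) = -390617705.65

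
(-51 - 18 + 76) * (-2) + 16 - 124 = -122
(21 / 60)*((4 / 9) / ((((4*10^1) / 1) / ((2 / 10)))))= 7 / 9000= 0.00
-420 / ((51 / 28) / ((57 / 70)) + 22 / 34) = -90440 / 621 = -145.64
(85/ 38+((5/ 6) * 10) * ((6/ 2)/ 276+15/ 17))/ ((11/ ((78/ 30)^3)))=379195609/ 24515700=15.47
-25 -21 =-46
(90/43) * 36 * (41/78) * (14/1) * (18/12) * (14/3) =2169720/559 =3881.43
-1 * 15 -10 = -25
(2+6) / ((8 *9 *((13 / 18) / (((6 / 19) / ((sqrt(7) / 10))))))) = 120 *sqrt(7) / 1729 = 0.18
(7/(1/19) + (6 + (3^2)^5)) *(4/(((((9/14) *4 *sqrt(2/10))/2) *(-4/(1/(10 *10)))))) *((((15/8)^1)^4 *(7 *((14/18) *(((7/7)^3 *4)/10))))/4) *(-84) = 532913955 *sqrt(5)/2048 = 581851.48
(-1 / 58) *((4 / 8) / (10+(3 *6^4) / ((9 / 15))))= -1 / 752840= -0.00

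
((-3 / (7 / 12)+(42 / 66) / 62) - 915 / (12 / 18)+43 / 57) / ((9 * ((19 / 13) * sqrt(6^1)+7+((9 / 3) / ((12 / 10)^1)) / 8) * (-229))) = 6585258694144 / 54804348185895 - 623456444416 * sqrt(6) / 25959954403845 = 0.06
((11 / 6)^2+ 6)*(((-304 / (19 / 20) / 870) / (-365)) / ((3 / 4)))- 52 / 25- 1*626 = -2692477934 / 4286925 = -628.07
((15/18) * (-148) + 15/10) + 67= -54.83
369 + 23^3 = 12536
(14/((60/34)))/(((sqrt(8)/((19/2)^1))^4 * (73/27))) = 373.43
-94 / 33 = -2.85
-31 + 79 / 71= -2122 / 71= -29.89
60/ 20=3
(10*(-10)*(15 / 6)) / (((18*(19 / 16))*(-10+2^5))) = -0.53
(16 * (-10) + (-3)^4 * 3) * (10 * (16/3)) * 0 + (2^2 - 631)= -627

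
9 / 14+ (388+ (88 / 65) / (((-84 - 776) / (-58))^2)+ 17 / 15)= 49188291109 / 126194250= 389.78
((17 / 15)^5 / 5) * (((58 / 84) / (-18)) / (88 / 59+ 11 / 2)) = -2429375327 / 1184055468750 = -0.00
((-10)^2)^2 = 10000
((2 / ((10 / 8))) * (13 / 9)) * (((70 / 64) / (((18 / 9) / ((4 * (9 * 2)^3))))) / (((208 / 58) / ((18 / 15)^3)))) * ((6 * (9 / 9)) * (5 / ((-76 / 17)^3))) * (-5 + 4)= 6543541179 / 1371800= 4770.04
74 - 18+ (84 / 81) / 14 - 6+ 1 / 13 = 17603 / 351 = 50.15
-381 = -381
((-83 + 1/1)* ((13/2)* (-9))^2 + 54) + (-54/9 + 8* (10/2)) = -561073/2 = -280536.50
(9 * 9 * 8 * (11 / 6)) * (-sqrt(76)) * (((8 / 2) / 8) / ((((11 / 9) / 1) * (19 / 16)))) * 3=-46656 * sqrt(19) / 19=-10703.62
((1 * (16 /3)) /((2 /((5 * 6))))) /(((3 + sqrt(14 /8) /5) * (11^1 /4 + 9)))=96000 /41971-3200 * sqrt(7) /41971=2.09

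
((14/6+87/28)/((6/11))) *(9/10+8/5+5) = 25135/336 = 74.81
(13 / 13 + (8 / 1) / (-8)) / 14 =0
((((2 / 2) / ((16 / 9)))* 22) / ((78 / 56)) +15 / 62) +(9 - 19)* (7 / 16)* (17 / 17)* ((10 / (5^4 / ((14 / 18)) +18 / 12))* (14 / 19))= 60321869 / 6638619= 9.09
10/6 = 5/3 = 1.67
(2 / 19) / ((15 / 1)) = 2 / 285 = 0.01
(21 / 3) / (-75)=-7 / 75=-0.09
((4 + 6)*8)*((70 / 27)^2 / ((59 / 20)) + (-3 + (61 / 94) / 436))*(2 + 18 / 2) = -139615608110 / 220345353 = -633.62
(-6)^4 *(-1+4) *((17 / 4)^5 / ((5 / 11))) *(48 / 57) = 3795277761 / 380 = 9987573.06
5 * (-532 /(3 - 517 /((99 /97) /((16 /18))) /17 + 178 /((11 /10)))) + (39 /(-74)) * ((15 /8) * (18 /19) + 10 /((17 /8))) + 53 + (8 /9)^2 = 505371960088219 /16226592532632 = 31.14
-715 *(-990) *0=0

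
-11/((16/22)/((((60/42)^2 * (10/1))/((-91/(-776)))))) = -11737000/4459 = -2632.20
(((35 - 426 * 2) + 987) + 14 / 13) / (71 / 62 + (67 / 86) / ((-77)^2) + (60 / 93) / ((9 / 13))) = 158193593712 / 1920764729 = 82.36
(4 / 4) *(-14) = -14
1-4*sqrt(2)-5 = -4*sqrt(2)-4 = -9.66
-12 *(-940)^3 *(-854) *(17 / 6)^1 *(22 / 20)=-26528520726400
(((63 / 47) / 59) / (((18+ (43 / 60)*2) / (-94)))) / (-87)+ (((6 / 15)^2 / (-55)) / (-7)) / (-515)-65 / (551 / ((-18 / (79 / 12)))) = 218473784251768 / 674705947733125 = 0.32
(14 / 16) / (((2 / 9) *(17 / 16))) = 63 / 17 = 3.71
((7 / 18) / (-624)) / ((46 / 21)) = -49 / 172224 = -0.00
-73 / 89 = -0.82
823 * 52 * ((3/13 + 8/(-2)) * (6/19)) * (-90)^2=-7839568800/19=-412608884.21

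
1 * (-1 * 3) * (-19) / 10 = 57 / 10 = 5.70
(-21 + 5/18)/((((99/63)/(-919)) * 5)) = 2423.75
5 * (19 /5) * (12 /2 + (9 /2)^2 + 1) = 2071 /4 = 517.75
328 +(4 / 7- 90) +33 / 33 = 1677 / 7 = 239.57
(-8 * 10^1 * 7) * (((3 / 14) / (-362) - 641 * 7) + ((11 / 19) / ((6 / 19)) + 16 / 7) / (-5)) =1364657644 / 543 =2513181.66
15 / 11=1.36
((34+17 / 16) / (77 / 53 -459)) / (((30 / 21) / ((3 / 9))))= -69377 / 3880000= -0.02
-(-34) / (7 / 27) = 918 / 7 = 131.14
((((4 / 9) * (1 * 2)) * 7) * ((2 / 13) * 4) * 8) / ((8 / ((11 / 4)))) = 1232 / 117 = 10.53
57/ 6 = 19/ 2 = 9.50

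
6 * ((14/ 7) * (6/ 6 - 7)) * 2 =-144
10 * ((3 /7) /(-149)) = -30 /1043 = -0.03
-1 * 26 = -26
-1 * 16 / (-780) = 4 / 195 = 0.02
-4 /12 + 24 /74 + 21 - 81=-6661 /111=-60.01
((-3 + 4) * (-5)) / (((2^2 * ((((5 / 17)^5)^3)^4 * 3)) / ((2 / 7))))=-67132880600101282948735355994194317620764746587861166986121564248710884801 / 7285838599102589796530082821846008300781250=-9214159727388164199038816000000.00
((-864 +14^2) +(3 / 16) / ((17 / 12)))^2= 2062522225 / 4624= 446047.19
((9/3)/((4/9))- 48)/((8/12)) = -495/8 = -61.88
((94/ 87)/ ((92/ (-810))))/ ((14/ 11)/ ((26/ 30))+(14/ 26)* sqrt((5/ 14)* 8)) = -4.00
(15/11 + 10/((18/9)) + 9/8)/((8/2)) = 1.87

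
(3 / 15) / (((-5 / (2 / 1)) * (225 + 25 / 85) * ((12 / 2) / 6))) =-17 / 47875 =-0.00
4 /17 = 0.24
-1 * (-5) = 5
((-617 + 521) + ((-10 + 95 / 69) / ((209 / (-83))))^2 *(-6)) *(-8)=1330.91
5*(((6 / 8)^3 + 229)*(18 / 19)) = 660735 / 608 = 1086.74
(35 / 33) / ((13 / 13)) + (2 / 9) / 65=6847 / 6435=1.06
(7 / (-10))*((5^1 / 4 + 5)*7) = -245 / 8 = -30.62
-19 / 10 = -1.90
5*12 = 60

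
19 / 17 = 1.12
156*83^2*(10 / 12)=895570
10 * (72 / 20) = 36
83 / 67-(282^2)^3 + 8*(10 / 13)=-438039026309530265 / 871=-502915070389816.61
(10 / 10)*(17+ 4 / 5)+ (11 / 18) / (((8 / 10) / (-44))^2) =167977 / 90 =1866.41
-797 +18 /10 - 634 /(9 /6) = -18268 /15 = -1217.87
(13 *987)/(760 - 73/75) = 74025/4379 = 16.90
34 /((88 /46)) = 391 /22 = 17.77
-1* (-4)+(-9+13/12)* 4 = -83/3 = -27.67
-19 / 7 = -2.71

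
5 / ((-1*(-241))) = 5 / 241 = 0.02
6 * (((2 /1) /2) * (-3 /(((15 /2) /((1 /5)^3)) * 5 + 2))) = -36 /9379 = -0.00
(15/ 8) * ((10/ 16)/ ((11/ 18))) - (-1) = 1027/ 352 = 2.92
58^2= 3364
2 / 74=1 / 37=0.03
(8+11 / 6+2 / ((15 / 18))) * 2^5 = 5872 / 15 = 391.47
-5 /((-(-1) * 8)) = -5 /8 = -0.62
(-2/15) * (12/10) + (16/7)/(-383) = -11124/67025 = -0.17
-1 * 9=-9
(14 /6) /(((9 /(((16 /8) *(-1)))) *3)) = -14 /81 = -0.17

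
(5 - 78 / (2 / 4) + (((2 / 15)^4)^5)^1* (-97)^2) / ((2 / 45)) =-50211376624202718405432791 / 14778918800354003906250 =-3397.50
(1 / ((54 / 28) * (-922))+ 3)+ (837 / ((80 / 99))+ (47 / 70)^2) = 253533689537 / 243961200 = 1039.24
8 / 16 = 1 / 2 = 0.50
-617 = -617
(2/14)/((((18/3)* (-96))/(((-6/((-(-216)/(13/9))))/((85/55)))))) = 143/22208256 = 0.00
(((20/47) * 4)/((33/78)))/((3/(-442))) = -919360/1551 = -592.75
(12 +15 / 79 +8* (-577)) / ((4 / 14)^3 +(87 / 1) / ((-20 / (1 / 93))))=77344654660 / 393973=196319.68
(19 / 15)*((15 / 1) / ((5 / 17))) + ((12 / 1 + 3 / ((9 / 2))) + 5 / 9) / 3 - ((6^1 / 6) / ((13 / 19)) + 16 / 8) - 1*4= 108013 / 1755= 61.55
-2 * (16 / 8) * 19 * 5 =-380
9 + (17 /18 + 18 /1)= 503 /18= 27.94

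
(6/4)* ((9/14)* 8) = 54/7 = 7.71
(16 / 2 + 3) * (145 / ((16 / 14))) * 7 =78155 / 8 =9769.38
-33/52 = -0.63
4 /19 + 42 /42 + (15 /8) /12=831 /608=1.37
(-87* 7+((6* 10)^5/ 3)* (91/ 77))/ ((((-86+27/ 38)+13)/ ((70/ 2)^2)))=-156854568161550/ 30217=-5190937821.81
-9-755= -764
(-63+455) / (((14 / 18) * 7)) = 72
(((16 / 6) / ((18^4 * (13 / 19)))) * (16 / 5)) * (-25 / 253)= -760 / 64737387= -0.00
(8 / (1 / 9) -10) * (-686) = -42532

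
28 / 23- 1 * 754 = -17314 / 23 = -752.78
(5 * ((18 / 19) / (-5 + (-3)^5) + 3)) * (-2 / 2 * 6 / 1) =-105885 / 1178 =-89.89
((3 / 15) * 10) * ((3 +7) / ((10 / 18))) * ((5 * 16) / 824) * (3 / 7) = 1080 / 721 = 1.50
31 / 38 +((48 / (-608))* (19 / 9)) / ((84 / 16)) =0.78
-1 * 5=-5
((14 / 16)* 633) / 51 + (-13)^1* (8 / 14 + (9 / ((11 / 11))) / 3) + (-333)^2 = 105532467 / 952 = 110853.43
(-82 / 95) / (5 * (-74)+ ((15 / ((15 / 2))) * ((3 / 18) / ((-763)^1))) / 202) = 37914996 / 16252586795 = 0.00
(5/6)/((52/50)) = 125/156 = 0.80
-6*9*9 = -486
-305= -305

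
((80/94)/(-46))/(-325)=4/70265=0.00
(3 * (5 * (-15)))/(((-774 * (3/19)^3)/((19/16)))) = 3258025/37152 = 87.69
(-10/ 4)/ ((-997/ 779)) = 3895/ 1994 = 1.95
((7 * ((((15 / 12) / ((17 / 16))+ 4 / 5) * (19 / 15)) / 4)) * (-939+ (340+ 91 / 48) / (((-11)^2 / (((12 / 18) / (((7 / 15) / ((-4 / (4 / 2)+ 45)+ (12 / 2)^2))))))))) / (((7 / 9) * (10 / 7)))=-5029653153 / 2057000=-2445.14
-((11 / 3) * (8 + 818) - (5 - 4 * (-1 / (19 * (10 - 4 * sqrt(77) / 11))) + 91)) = -41288684 / 14079 + 4 * sqrt(77) / 4693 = -2932.64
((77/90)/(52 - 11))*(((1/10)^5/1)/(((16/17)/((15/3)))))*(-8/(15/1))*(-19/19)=1309/2214000000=0.00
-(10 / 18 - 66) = 589 / 9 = 65.44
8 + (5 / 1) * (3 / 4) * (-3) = -13 / 4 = -3.25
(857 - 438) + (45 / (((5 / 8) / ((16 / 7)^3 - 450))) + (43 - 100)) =-10694122 / 343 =-31178.20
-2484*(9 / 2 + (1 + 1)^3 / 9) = -13386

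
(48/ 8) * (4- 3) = 6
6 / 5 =1.20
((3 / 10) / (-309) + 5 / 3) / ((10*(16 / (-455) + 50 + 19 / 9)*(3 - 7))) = -1405131 / 1757188240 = -0.00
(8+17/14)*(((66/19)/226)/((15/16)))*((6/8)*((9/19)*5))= 76626/285551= 0.27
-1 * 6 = -6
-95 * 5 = -475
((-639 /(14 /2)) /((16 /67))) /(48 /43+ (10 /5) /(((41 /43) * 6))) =-226437957 /868336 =-260.77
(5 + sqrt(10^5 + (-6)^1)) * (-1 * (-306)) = 1530 + 5202 * sqrt(346) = 98292.79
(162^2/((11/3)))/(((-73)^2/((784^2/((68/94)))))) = 1137237760512/996523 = 1141205.73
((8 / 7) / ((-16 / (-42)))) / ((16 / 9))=27 / 16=1.69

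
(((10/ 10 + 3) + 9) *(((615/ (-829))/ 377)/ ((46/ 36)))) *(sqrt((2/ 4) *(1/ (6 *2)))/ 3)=-615 *sqrt(6)/ 1105886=-0.00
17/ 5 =3.40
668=668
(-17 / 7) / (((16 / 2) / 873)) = -265.02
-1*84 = -84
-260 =-260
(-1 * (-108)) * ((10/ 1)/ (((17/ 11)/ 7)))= 83160/ 17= 4891.76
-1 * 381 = -381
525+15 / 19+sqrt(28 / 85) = 2 * sqrt(595) / 85+9990 / 19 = 526.36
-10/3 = -3.33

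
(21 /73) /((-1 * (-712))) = 0.00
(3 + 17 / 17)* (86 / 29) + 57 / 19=431 / 29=14.86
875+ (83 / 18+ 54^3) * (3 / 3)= 2850185 / 18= 158343.61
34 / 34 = 1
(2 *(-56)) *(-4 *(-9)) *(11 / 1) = -44352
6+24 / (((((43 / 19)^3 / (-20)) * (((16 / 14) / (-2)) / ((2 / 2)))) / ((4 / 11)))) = 28293702 / 874577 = 32.35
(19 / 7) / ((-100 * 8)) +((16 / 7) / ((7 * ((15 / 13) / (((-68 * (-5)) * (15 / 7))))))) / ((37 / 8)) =452573553 / 10152800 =44.58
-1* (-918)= 918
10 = 10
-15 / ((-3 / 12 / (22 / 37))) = 1320 / 37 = 35.68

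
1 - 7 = -6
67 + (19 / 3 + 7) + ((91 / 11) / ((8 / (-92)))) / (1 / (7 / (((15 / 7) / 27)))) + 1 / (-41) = -112444019 / 13530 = -8310.72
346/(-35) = -346/35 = -9.89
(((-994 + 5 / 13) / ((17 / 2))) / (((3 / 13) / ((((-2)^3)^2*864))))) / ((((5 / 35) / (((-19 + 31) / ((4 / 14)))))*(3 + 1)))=-34998663168 / 17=-2058744892.24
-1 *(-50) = 50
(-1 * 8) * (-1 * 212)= 1696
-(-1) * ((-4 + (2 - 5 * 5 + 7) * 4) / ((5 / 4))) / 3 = -272 / 15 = -18.13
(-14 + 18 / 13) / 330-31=-66577 / 2145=-31.04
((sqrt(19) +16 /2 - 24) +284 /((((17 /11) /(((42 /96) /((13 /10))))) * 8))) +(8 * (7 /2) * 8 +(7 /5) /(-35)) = sqrt(19) +19067039 /88400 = 220.05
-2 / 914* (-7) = 0.02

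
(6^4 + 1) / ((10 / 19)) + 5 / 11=271123 / 110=2464.75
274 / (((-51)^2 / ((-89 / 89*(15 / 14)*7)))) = -685 / 867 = -0.79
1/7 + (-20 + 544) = 524.14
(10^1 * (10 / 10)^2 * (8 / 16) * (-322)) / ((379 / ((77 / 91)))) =-17710 / 4927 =-3.59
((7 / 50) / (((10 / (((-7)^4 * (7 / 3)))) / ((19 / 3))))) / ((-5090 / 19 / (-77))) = 142.78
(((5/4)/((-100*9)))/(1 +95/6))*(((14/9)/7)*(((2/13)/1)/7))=-1/2481570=-0.00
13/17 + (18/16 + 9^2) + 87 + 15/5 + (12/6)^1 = 174.89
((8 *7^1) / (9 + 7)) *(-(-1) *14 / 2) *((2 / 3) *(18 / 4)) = 73.50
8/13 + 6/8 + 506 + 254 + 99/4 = 20439/26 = 786.12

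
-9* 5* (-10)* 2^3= 3600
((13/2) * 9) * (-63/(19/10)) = -36855/19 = -1939.74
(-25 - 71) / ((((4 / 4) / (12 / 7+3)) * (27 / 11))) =-3872 / 21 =-184.38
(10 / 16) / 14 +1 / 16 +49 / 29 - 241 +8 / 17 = -3295465 / 13804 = -238.73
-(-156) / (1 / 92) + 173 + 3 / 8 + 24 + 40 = 116715 / 8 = 14589.38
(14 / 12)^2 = 49 / 36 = 1.36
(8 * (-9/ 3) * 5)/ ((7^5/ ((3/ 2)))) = -180/ 16807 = -0.01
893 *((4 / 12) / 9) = 893 / 27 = 33.07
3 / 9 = 1 / 3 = 0.33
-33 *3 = -99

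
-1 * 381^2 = -145161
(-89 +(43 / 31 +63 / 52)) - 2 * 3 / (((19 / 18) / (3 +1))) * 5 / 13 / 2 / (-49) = -86.31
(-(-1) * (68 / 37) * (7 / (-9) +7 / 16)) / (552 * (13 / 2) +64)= -833 / 4864464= -0.00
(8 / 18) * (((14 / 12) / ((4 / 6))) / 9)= 7 / 81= 0.09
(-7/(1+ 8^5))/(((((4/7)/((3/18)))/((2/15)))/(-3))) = 49/1966140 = 0.00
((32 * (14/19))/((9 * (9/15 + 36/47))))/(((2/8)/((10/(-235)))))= -17920/54891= -0.33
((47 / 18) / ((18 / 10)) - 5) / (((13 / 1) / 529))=-304175 / 2106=-144.43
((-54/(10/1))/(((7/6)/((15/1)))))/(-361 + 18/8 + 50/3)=5832/28735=0.20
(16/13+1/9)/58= 157/6786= 0.02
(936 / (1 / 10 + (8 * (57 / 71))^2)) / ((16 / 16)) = 47183760 / 2084401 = 22.64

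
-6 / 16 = -3 / 8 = -0.38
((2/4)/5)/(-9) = -1/90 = -0.01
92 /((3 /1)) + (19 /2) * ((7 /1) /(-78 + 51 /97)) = 448019 /15030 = 29.81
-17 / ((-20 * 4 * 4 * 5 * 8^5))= 17 / 52428800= 0.00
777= 777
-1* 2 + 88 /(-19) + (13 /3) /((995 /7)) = -374381 /56715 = -6.60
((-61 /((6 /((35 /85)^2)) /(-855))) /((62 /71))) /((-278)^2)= 60482415 /2769549424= 0.02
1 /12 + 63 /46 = 401 /276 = 1.45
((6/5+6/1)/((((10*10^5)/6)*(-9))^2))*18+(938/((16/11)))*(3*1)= 302285156250009/156250000000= 1934.63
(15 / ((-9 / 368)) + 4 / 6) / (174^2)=-919 / 45414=-0.02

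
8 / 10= 4 / 5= 0.80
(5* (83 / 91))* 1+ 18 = 2053 / 91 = 22.56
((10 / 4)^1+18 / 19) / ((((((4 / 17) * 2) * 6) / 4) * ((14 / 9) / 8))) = 6681 / 266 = 25.12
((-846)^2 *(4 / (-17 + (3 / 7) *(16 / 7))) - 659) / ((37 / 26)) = -126036.80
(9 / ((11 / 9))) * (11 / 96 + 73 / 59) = 206739 / 20768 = 9.95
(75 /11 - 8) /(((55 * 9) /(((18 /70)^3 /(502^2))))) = -1053 /6536826257500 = -0.00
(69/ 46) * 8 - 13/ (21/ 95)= -983/ 21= -46.81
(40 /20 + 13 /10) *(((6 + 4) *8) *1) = 264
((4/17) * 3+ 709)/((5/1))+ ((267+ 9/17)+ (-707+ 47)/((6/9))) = -9869/17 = -580.53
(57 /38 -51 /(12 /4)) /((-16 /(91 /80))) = 2821 /2560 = 1.10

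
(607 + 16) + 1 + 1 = 625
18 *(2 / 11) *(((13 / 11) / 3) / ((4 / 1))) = 39 / 121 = 0.32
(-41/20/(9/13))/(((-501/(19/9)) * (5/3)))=10127/1352700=0.01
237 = 237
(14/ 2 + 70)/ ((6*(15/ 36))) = 154/ 5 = 30.80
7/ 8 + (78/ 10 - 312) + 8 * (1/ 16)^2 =-48527/ 160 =-303.29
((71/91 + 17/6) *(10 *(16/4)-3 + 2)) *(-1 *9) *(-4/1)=35514/7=5073.43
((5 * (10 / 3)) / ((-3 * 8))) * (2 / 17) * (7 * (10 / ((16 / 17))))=-875 / 144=-6.08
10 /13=0.77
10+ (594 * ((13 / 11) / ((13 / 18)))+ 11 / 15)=14741 / 15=982.73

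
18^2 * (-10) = -3240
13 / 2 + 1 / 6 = 20 / 3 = 6.67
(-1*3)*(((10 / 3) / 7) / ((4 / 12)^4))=-810 / 7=-115.71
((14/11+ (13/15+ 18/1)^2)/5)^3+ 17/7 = 4837799218201535198/13265806640625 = 364681.87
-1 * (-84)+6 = 90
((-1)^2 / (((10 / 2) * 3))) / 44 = 1 / 660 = 0.00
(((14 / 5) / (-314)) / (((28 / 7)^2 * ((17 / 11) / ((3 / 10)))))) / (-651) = 11 / 66191200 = 0.00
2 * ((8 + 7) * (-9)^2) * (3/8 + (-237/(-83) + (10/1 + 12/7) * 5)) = 349014825/2324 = 150178.50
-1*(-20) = 20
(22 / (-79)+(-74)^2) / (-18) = -72097 / 237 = -304.21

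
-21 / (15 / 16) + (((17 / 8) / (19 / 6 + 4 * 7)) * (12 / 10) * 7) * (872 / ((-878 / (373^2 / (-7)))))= 54486050 / 4829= 11283.09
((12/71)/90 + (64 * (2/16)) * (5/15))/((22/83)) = 10.07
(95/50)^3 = 6859/1000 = 6.86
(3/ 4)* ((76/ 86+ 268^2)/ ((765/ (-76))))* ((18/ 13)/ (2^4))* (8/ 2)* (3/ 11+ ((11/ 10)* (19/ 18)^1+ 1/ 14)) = -529982789/ 190060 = -2788.50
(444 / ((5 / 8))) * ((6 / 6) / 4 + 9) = 32856 / 5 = 6571.20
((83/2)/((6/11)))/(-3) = -913/36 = -25.36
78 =78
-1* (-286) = 286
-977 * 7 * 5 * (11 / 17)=-376145 / 17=-22126.18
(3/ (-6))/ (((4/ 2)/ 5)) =-1.25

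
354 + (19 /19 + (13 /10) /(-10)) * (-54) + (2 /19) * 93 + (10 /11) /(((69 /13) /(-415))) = 177182971 /721050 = 245.73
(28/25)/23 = 28/575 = 0.05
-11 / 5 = -2.20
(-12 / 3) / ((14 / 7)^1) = -2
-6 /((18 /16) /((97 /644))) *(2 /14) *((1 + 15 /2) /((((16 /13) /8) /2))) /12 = -21437 /20286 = -1.06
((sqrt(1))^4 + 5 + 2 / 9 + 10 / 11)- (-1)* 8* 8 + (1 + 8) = 7933 / 99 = 80.13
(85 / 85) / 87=1 / 87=0.01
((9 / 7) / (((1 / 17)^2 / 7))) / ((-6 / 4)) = -1734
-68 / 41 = -1.66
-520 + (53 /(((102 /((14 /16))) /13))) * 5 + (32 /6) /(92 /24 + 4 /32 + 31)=-335667547 /684624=-490.29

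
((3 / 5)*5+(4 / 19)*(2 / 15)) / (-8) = -863 / 2280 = -0.38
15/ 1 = 15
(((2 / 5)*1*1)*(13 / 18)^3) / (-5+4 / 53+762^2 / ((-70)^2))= 168805 / 127230912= 0.00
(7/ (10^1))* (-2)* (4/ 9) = -28/ 45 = -0.62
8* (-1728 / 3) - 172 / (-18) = -41386 / 9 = -4598.44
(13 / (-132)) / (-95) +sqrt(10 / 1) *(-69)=13 / 12540 - 69 *sqrt(10)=-218.20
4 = 4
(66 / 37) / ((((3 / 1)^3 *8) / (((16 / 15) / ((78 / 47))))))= 1034 / 194805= 0.01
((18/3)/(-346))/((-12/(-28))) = -7/173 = -0.04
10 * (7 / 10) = 7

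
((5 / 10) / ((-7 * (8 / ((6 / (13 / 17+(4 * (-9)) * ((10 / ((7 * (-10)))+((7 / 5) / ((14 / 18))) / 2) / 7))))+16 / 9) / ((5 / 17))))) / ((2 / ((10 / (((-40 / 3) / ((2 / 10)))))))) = -945 / 1436096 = -0.00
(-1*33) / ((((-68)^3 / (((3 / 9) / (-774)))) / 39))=-0.00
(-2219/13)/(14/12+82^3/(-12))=13314/3583801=0.00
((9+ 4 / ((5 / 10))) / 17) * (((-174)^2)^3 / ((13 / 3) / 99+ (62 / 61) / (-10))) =-1256960941388808480 / 2621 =-479573041353990.26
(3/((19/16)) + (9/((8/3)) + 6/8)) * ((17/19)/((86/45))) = 3.11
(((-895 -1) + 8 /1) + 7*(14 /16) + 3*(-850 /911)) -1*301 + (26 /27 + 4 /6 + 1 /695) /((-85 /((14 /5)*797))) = -71403540383053 /58122711000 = -1228.50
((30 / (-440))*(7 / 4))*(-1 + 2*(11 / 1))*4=-441 / 44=-10.02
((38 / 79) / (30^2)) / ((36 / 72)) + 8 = 142219 / 17775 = 8.00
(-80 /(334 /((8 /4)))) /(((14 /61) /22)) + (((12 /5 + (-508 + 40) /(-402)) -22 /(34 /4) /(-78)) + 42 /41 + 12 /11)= -4708149942422 /117097975995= -40.21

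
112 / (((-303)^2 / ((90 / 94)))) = 560 / 479447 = 0.00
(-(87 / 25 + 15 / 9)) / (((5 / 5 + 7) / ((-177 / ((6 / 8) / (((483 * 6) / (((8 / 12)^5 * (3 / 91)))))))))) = 40539917691 / 400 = 101349794.23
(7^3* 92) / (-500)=-7889 / 125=-63.11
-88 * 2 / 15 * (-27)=1584 / 5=316.80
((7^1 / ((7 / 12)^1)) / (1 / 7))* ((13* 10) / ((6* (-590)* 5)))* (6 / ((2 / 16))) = -8736 / 295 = -29.61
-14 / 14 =-1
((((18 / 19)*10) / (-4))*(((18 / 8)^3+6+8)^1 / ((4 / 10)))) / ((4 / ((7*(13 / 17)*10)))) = -166359375 / 82688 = -2011.89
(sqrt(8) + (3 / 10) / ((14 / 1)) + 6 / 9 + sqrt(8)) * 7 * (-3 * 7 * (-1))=932.71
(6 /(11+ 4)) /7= 2 /35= 0.06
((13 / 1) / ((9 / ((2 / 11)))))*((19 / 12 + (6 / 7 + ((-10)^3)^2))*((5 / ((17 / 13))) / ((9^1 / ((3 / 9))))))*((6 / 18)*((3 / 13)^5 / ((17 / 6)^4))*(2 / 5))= 0.05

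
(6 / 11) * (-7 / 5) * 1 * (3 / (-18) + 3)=-119 / 55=-2.16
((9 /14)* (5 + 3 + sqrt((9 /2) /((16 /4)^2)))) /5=27* sqrt(2) /560 + 36 /35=1.10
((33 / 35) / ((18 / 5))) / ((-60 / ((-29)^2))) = -9251 / 2520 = -3.67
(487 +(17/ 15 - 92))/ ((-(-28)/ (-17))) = -50507/ 210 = -240.51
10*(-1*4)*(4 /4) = -40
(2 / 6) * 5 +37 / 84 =59 / 28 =2.11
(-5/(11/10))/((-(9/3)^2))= 50/99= 0.51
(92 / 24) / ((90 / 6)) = 23 / 90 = 0.26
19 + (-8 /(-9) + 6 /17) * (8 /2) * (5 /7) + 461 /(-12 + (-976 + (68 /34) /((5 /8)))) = 116441021 /5273604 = 22.08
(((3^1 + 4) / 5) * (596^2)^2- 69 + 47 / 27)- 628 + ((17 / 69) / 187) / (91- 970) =1767807544265747981 / 10007415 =176649768623.14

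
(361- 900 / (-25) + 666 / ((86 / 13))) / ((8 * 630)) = 535 / 5418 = 0.10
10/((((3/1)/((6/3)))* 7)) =20/21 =0.95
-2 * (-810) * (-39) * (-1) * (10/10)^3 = 63180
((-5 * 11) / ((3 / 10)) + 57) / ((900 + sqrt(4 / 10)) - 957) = 379 * sqrt(10) / 48729 + 36005 / 16243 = 2.24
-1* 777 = -777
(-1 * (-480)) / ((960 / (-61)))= -61 / 2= -30.50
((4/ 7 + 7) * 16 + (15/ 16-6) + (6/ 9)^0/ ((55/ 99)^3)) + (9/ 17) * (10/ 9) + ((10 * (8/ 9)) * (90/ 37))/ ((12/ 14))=3902620651/ 26418000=147.73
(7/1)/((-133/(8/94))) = -4/893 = -0.00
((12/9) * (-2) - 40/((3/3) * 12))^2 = 36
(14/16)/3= 7/24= 0.29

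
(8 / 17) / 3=8 / 51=0.16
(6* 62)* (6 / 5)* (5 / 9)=248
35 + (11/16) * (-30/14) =3755/112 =33.53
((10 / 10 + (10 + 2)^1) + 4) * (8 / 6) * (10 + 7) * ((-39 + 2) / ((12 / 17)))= -181781 / 9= -20197.89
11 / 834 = 0.01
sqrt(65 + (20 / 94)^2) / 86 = 0.09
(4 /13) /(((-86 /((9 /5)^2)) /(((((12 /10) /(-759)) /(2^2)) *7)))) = 567 /17678375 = 0.00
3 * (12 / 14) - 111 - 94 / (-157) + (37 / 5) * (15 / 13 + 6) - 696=-53639926 / 71435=-750.89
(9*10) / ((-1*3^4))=-10 / 9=-1.11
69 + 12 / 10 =351 / 5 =70.20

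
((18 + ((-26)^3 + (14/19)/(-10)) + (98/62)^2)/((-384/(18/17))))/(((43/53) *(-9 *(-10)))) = 0.66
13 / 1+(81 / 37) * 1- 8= 266 / 37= 7.19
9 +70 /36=197 /18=10.94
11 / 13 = 0.85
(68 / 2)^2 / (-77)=-1156 / 77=-15.01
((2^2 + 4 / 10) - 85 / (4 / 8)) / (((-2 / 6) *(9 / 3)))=828 / 5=165.60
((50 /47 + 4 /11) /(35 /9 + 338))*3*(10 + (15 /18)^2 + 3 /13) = 5660091 /41361034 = 0.14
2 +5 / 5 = 3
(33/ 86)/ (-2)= -0.19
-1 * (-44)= 44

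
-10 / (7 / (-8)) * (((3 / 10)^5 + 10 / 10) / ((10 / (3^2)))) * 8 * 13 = 23456862 / 21875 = 1072.31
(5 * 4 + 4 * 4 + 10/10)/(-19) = -37/19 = -1.95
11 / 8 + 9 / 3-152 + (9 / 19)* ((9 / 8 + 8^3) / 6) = -32563 / 304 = -107.12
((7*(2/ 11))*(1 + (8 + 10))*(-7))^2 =28653.26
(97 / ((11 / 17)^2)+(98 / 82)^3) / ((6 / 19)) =6163276753 / 8339441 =739.05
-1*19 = -19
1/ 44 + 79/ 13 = 3489/ 572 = 6.10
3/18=1/6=0.17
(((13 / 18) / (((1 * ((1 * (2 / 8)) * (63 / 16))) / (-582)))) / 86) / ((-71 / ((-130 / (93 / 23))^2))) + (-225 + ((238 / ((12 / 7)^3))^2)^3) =11116396473.40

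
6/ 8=3/ 4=0.75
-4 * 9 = -36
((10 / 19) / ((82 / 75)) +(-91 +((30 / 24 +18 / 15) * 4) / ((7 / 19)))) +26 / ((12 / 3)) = -447291 / 7790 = -57.42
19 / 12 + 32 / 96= 23 / 12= 1.92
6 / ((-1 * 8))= -3 / 4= -0.75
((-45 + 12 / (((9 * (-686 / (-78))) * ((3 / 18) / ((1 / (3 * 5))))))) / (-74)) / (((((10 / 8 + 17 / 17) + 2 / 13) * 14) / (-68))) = -1841372 / 1500625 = -1.23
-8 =-8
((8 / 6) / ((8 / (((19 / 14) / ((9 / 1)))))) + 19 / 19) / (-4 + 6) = 775 / 1512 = 0.51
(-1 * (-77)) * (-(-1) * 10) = 770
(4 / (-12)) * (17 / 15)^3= -4913 / 10125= -0.49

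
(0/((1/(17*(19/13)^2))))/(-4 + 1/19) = 0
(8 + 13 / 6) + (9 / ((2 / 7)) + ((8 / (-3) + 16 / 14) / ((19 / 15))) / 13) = 215645 / 5187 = 41.57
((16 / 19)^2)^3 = 16777216 / 47045881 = 0.36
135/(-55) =-27/11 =-2.45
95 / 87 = 1.09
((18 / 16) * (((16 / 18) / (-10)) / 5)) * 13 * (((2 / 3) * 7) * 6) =-182 / 25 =-7.28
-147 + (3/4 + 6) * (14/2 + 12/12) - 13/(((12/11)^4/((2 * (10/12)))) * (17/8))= -13245521/132192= -100.20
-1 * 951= -951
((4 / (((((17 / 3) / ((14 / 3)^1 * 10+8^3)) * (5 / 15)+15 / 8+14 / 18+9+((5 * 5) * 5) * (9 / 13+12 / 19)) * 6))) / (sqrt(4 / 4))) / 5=4967664 / 6599864105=0.00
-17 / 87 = -0.20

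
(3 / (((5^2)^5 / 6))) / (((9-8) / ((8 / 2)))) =72 / 9765625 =0.00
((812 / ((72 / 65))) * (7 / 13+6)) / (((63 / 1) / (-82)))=-505325 / 81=-6238.58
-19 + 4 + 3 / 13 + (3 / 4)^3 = -11937 / 832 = -14.35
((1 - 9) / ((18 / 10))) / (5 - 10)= 8 / 9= 0.89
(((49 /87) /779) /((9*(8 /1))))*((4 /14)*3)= 7 /813276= 0.00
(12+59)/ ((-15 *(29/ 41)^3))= -4893391/ 365835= -13.38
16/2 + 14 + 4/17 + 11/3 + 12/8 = 2795/102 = 27.40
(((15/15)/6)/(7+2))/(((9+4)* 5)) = 1/3510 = 0.00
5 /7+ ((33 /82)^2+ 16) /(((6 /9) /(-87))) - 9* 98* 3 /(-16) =-91455295 /47068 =-1943.05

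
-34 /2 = -17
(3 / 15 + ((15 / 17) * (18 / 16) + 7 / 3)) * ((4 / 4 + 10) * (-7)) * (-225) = 8307915 / 136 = 61087.61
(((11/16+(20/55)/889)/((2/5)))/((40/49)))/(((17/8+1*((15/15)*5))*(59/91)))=68562221/150339552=0.46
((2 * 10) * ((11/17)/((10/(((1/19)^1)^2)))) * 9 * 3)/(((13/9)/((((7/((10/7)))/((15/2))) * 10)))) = 0.44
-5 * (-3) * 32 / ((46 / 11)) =2640 / 23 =114.78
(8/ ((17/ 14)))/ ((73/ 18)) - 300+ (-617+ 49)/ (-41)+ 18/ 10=-71925851/ 254405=-282.72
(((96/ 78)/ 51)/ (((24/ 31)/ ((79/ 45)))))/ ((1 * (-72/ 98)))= -120001/ 1611090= -0.07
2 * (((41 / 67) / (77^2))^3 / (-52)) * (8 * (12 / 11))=-3308208 / 8964060863287230701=-0.00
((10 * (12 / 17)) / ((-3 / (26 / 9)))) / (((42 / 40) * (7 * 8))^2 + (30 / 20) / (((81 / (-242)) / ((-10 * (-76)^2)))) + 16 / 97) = -1891500 / 72992112407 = -0.00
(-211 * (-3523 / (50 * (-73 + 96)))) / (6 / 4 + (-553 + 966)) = 743353 / 476675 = 1.56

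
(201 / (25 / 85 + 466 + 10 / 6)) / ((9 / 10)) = 5695 / 11933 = 0.48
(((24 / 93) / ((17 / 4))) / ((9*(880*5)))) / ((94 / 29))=29 / 61303275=0.00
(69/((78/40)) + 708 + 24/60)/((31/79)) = 3819334/2015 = 1895.45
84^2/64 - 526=-1663/4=-415.75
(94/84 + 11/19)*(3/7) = 1355/1862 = 0.73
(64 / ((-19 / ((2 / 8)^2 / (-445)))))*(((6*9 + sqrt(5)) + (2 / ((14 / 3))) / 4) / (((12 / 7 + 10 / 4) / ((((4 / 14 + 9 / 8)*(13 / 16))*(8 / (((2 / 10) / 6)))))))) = 3081*sqrt(5) / 99769 + 4667715 / 2793532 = 1.74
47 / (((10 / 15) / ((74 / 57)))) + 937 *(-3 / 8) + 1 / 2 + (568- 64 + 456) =106499 / 152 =700.65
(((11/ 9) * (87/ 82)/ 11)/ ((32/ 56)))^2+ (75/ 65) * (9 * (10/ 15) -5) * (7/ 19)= 111845503/ 239159232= 0.47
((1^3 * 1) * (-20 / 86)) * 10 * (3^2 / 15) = -60 / 43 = -1.40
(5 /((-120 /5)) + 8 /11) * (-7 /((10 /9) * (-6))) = 959 /1760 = 0.54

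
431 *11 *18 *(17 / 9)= 161194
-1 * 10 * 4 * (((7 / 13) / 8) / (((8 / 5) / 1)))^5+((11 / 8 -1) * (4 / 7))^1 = 74749316057831 / 348838720176128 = 0.21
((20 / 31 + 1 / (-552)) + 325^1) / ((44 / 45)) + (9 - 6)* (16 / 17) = 1433011143 / 4266592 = 335.87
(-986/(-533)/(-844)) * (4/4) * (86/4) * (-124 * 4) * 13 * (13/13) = 2628676/8651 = 303.86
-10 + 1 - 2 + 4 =-7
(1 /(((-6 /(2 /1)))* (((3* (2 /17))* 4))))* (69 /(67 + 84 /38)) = -7429 /31560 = -0.24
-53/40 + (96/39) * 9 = 10831/520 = 20.83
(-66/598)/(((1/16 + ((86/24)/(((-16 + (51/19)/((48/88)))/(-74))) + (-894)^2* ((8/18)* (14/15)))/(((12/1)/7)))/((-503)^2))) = -2530838906640/17529251117183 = -0.14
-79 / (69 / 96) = -2528 / 23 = -109.91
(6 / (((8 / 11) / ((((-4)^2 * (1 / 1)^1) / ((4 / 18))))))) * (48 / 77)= 2592 / 7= 370.29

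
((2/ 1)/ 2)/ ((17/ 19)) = 19/ 17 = 1.12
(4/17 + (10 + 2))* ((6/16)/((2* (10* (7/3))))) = 117/1190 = 0.10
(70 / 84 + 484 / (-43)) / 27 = -2689 / 6966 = -0.39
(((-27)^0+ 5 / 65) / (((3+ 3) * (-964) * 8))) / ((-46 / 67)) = 469 / 13835328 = 0.00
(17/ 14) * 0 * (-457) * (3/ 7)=0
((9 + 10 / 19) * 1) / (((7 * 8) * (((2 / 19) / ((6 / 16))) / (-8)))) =-543 / 112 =-4.85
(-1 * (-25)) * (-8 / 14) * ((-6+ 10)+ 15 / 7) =-4300 / 49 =-87.76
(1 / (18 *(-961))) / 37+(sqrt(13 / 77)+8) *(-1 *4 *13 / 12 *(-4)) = 52 *sqrt(1001) / 231+88750271 / 640026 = 145.79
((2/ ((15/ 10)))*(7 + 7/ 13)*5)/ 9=1960/ 351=5.58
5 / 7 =0.71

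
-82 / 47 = -1.74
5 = 5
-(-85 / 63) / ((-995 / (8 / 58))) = -68 / 363573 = -0.00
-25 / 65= -5 / 13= -0.38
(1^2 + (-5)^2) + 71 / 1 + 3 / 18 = 583 / 6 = 97.17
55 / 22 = 5 / 2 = 2.50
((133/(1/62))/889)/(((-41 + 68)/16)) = 18848/3429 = 5.50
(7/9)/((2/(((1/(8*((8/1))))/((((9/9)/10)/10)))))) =175/288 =0.61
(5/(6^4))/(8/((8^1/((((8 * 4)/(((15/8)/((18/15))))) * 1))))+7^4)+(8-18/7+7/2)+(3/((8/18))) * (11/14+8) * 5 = 167748633245/549191664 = 305.45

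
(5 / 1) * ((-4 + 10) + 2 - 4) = 20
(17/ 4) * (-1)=-17/ 4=-4.25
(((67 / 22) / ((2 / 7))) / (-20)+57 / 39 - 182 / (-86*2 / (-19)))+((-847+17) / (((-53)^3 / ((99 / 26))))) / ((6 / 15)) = -1400483647807 / 73235573840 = -19.12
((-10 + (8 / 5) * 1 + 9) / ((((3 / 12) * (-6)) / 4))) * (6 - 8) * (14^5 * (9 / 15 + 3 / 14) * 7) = 245247744 / 25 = 9809909.76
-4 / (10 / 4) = -8 / 5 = -1.60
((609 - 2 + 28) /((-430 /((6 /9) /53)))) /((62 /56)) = -0.02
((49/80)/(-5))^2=2401/160000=0.02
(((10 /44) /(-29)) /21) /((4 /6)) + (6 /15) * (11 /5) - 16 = -15.12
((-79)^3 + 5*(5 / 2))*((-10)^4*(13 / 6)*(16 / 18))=-256373780000 / 27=-9495325185.19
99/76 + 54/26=3339/988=3.38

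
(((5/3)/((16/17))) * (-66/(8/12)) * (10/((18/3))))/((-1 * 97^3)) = 4675/14602768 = 0.00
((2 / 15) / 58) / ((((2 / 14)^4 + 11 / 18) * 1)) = 14406 / 3832205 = 0.00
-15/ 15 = -1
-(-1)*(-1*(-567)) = 567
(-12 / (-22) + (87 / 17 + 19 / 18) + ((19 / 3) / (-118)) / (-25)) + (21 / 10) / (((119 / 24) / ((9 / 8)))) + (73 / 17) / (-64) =1132808623 / 158875200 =7.13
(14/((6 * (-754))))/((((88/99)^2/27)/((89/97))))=-454167/4680832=-0.10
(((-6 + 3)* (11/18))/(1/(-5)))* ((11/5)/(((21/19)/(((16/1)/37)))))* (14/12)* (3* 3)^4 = 2234628/37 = 60395.35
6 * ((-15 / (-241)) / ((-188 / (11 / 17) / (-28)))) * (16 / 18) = 6160 / 192559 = 0.03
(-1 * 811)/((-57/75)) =20275/19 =1067.11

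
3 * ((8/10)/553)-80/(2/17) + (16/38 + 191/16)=-561189047/840560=-667.64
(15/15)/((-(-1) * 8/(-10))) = -5/4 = -1.25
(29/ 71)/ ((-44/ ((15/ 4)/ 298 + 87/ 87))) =-493/ 52448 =-0.01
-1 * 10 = -10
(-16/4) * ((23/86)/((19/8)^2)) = -2944/15523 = -0.19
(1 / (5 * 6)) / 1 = 1 / 30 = 0.03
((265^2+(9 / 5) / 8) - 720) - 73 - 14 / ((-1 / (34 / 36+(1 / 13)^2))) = 4225066049 / 60840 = 69445.53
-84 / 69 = -28 / 23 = -1.22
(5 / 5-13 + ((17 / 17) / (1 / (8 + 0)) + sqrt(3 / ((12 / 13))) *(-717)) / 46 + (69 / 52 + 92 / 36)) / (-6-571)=85505 / 6210828 + 717 *sqrt(13) / 53084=0.06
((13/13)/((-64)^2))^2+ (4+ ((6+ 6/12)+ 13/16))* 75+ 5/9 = 128193658889/150994944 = 848.99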